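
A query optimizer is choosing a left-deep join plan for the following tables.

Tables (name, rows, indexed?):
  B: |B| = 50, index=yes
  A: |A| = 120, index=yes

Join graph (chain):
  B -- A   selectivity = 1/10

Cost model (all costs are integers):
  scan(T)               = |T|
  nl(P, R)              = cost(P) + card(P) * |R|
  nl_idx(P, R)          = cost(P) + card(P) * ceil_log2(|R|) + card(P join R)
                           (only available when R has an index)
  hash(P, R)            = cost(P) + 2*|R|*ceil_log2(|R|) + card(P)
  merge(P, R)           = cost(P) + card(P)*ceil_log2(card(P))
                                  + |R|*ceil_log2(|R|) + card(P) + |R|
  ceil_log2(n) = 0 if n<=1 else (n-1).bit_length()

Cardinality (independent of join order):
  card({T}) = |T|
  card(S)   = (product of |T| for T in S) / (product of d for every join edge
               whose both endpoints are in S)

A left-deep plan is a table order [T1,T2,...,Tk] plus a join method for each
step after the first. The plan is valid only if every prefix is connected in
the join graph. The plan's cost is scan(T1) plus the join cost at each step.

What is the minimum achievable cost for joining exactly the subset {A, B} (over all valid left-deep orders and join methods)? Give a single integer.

Selinger DP over subsets of {A,B}:
  {B}: scan cost=50, card=50
  {A}: scan cost=120, card=120
  {AB}: card=600; try (B,hash)→840, (A,nl_idx)→1000, (A,merge)→1360, (B,merge)→1430, (B,nl_idx)→1440, (A,hash)→1780 …(+2); best=840 via (B,hash)

840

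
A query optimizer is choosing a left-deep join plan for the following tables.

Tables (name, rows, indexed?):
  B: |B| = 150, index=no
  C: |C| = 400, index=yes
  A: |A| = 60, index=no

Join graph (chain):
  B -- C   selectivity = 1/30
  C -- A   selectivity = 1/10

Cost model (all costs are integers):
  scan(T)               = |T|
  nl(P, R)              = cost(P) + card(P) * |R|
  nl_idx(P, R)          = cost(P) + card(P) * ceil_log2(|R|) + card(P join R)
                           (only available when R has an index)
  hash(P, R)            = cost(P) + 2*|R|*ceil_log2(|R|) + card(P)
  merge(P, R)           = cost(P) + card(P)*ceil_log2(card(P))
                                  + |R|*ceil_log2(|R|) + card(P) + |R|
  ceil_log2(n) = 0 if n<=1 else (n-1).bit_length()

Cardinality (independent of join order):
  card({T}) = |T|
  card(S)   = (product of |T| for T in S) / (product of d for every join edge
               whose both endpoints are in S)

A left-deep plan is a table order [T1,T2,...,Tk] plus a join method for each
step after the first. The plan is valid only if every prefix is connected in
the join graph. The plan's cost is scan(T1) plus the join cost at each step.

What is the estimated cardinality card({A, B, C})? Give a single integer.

12000

Tables in S: A(60), B(150), C(400)
Edges inside S: B-C(d=30), C-A(d=10)
numerator = 60 * 150 * 400 = 3600000
denominator = 30 * 10 = 300
card(S) = 3600000 / 300 = 12000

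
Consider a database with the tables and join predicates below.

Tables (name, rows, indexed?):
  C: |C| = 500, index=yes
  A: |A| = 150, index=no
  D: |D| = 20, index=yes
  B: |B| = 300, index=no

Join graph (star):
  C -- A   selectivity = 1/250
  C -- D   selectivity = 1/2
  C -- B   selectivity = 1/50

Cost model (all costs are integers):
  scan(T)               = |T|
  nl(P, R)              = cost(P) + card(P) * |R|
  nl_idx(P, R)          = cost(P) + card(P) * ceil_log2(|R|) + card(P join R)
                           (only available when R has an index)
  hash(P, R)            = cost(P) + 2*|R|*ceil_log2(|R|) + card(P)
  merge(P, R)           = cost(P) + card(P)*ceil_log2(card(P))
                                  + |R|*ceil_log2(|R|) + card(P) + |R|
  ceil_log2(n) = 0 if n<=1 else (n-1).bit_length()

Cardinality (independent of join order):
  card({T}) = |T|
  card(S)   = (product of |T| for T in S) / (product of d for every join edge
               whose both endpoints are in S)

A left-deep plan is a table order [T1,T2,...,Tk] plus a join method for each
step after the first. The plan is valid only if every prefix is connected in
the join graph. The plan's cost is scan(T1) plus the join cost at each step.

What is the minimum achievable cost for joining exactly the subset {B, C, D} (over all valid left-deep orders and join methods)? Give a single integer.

Selinger DP over subsets of {B,C,D}:
  {C}: scan cost=500, card=500
  {D}: scan cost=20, card=20
  {B}: scan cost=300, card=300
  {CD}: card=5000; try (D,hash)→1200, (C,merge)→5140, (C,nl_idx)→5200, (D,merge)→5620, (D,nl_idx)→8000, (C,hash)→9040 …(+2); best=1200 via (D,hash)
  {BC}: card=3000; try (C,nl_idx)→6000, (B,hash)→6400, (C,merge)→8300, (B,merge)→8500, (C,hash)→9600, (C,nl)→150300 …(+1); best=6000 via (C,nl_idx)
  {BCD}: card=30000; try (D,hash)→9200, (B,hash)→11600, (D,merge)→45120, (D,nl_idx)→51000, (D,nl)→66000, (B,merge)→74200 …(+1); best=9200 via (D,hash)

9200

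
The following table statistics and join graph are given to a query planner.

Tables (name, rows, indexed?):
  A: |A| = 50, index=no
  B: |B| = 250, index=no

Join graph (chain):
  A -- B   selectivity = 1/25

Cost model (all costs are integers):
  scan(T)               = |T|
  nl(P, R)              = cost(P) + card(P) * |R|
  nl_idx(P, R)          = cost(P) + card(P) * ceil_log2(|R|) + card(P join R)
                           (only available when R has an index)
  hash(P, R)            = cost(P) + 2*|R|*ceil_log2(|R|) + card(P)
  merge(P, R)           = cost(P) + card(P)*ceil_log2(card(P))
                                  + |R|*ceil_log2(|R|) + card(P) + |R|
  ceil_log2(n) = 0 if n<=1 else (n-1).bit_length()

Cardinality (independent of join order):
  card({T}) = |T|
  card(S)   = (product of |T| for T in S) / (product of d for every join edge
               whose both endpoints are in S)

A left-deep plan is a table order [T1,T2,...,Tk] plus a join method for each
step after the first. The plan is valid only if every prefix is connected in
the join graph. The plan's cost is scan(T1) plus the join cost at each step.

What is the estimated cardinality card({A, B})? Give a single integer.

500

Tables in S: A(50), B(250)
Edges inside S: A-B(d=25)
numerator = 50 * 250 = 12500
denominator = 25 = 25
card(S) = 12500 / 25 = 500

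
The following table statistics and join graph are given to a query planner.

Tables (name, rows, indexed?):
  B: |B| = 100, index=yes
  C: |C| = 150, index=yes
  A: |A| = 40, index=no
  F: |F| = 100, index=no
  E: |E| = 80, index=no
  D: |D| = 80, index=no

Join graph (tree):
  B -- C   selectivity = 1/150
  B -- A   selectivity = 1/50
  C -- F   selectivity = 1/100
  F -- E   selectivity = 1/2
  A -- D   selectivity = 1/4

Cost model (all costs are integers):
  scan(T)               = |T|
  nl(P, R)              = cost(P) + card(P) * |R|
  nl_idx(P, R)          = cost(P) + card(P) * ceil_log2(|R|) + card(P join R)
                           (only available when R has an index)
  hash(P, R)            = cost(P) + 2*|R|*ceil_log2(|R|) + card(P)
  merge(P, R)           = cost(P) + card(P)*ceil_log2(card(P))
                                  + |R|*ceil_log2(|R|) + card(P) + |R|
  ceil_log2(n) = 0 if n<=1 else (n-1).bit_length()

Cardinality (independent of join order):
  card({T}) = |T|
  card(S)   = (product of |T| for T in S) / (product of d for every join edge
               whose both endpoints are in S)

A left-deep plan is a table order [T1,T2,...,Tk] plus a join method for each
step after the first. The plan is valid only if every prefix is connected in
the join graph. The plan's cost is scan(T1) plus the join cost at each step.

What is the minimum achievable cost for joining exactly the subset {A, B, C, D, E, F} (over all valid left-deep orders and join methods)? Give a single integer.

6480

Selinger DP over subsets of {A,B,C,D,E,F}:
  {B}: scan cost=100, card=100
  {C}: scan cost=150, card=150
  {A}: scan cost=40, card=40
  {F}: scan cost=100, card=100
  {E}: scan cost=80, card=80
  {D}: scan cost=80, card=80
  {BC}: card=100; try (C,nl_idx)→1000, (B,nl_idx)→1300, (B,hash)→1700, (C,merge)→2250, (B,merge)→2300, (C,hash)→2600 …(+2); best=1000 via (C,nl_idx)
  {AB}: card=80; try (B,nl_idx)→400, (A,hash)→680, (B,merge)→1120, (A,merge)→1180, (B,hash)→1480, (B,nl)→4040 …(+1); best=400 via (B,nl_idx)
  {CF}: card=150; try (C,nl_idx)→1050, (F,hash)→1700, (C,merge)→2250, (F,merge)→2300, (C,hash)→2600, (C,nl)→15100 …(+1); best=1050 via (C,nl_idx)
  {AD}: card=800; try (A,hash)→640, (D,merge)→960, (A,merge)→1000, (D,hash)→1200, (D,nl)→3240, (A,nl)→3280; best=640 via (A,hash)
  {EF}: card=4000; try (E,hash)→1320, (F,merge)→1520, (E,merge)→1540, (F,hash)→1560, (F,nl)→8080, (E,nl)→8100; best=1320 via (E,hash)
  {ABC}: card=80; try (C,nl_idx)→1120, (A,hash)→1580, (A,merge)→2080, (C,merge)→2390, (C,hash)→2880, (A,nl)→5000 …(+1); best=1120 via (C,nl_idx)
  {BCF}: card=100; try (B,nl_idx)→2200, (F,hash)→2500, (F,merge)→2600, (B,hash)→2600, (B,merge)→3200, (F,nl)→11000 …(+1); best=2200 via (B,nl_idx)
  {ABD}: card=1600; try (D,hash)→1600, (D,merge)→1680, (B,hash)→2840, (D,nl)→6800, (B,nl_idx)→7840, (B,merge)→10240 …(+1); best=1600 via (D,hash)
  {CEF}: card=6000; try (E,hash)→2320, (E,merge)→3040, (C,hash)→7720, (E,nl)→13050, (C,nl_idx)→39320, (C,merge)→54670 …(+1); best=2320 via (E,hash)
  {ABCF}: card=80; try (F,merge)→2560, (F,hash)→2600, (A,hash)→2780, (A,merge)→3280, (A,nl)→6200, (F,nl)→9120; best=2560 via (F,merge)
  {ABCD}: card=1600; try (D,hash)→2320, (D,merge)→2400, (C,hash)→5600, (D,nl)→7520, (C,nl_idx)→16000, (C,merge)→22150 …(+1); best=2320 via (D,hash)
  {BCEF}: card=4000; try (E,hash)→3420, (E,merge)→3640, (B,hash)→9720, (E,nl)→10200, (B,nl_idx)→48320, (B,merge)→87120 …(+1); best=3420 via (E,hash)
  {ABCEF}: card=3200; try (E,hash)→3760, (E,merge)→3840, (A,hash)→7900, (E,nl)→8960, (A,merge)→55700, (A,nl)→163420; best=3760 via (E,hash)
  {ABCDF}: card=1600; try (D,hash)→3760, (D,merge)→3840, (F,hash)→5320, (D,nl)→8960, (F,merge)→22320, (F,nl)→162320; best=3760 via (D,hash)
  {ABCDEF}: card=64000; try (E,hash)→6480, (D,hash)→8080, (E,merge)→23600, (D,merge)→46000, (E,nl)→131760, (D,nl)→259760; best=6480 via (E,hash)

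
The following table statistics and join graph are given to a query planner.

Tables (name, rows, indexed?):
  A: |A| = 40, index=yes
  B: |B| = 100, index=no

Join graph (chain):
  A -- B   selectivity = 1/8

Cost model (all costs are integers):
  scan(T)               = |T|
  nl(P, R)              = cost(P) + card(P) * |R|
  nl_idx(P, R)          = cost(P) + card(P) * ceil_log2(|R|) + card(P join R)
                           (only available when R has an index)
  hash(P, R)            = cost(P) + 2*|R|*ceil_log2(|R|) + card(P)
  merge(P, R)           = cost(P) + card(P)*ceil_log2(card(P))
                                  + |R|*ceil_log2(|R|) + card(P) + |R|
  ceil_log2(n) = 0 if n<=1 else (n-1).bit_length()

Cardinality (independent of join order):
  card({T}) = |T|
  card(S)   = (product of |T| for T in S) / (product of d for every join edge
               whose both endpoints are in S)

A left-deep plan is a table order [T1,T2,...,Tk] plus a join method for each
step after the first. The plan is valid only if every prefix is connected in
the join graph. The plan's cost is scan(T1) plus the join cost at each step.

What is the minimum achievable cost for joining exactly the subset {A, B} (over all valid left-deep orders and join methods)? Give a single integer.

Selinger DP over subsets of {A,B}:
  {A}: scan cost=40, card=40
  {B}: scan cost=100, card=100
  {AB}: card=500; try (A,hash)→680, (B,merge)→1120, (A,merge)→1180, (A,nl_idx)→1200, (B,hash)→1480, (B,nl)→4040 …(+1); best=680 via (A,hash)

680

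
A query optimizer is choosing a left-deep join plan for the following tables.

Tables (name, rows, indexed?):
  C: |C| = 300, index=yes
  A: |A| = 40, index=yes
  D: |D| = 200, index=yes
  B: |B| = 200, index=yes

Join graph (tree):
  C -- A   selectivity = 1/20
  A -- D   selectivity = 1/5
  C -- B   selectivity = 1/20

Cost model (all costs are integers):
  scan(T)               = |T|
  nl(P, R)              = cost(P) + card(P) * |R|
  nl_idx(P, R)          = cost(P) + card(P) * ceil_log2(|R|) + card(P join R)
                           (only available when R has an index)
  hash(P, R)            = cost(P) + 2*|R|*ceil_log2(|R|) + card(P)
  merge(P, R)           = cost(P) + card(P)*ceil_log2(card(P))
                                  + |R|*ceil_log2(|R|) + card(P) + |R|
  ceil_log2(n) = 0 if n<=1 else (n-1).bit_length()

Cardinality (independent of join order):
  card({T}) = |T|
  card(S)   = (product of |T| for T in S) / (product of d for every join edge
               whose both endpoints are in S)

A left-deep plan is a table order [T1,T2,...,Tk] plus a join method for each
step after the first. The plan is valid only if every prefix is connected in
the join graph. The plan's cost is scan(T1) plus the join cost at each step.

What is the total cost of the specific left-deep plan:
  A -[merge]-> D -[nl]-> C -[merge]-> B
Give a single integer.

867920

step 1: scan A: cost=40, card=40
step 2: join D via merge
    card(P join D) = 40*200/(5) = 1600
    cost = 40 + 40*6 + 200*8 + 40 + 200 = 2120
step 3: join C via nl
    card(P join C) = 1600*300/(20) = 24000
    cost = 2120 + 1600*300 = 482120
step 4: join B via merge
    card(P join B) = 24000*200/(20) = 240000
    cost = 482120 + 24000*15 + 200*8 + 24000 + 200 = 867920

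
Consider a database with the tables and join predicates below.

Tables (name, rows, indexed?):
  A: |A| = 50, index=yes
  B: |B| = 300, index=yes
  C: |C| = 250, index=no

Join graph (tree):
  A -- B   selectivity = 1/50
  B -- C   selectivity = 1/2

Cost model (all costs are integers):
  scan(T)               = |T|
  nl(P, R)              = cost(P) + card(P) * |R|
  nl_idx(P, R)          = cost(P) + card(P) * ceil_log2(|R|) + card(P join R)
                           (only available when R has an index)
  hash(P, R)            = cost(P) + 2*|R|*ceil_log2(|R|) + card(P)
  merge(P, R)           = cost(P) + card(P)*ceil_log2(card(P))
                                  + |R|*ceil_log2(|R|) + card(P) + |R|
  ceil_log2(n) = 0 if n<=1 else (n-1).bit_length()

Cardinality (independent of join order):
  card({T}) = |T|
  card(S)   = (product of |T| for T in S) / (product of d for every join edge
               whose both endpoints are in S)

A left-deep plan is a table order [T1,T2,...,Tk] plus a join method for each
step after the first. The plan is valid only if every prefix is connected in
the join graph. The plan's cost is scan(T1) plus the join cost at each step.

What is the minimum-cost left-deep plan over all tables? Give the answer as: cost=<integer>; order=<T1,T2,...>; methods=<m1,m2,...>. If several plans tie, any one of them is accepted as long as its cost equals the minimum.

cost=5100; order=A,B,C; methods=nl_idx,hash

Selinger DP (subsets sized 1..n):
  {A}: scan cost=50, card=50
  {B}: scan cost=300, card=300
  {C}: scan cost=250, card=250
  {AB}: card=300; try (B,nl_idx)→800, (A,hash)→1200, (A,nl_idx)→2400, (B,merge)→3400, (A,merge)→3650, (B,hash)→5500 …(+2); best=800 via (B,nl_idx)
  {BC}: card=37500; try (C,hash)→4600, (B,merge)→5500, (C,merge)→5550, (B,hash)→5900, (B,nl_idx)→40000, (B,nl)→75250 …(+1); best=4600 via (C,hash)
  {ABC}: card=37500; try (C,hash)→5100, (C,merge)→6050, (A,hash)→42700, (C,nl)→75800, (A,nl_idx)→267100, (A,merge)→642450 …(+1); best=5100 via (C,hash)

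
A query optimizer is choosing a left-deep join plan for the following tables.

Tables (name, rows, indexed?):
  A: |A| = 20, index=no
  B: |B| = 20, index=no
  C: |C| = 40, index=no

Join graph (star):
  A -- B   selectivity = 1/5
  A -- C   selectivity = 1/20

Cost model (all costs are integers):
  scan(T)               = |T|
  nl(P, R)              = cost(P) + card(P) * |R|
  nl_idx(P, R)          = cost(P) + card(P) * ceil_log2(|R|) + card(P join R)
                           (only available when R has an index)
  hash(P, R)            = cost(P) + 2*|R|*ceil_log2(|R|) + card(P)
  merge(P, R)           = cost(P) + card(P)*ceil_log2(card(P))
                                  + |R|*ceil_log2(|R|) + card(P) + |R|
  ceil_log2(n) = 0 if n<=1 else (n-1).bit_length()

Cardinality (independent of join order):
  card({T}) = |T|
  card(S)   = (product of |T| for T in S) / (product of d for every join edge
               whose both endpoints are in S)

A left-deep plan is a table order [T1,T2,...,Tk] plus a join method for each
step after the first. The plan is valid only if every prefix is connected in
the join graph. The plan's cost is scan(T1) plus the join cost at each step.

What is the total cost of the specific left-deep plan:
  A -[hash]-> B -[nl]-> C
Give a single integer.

step 1: scan A: cost=20, card=20
step 2: join B via hash
    card(P join B) = 20*20/(5) = 80
    cost = 20 + 2*20*5 + 20 = 240
step 3: join C via nl
    card(P join C) = 80*40/(20) = 160
    cost = 240 + 80*40 = 3440

3440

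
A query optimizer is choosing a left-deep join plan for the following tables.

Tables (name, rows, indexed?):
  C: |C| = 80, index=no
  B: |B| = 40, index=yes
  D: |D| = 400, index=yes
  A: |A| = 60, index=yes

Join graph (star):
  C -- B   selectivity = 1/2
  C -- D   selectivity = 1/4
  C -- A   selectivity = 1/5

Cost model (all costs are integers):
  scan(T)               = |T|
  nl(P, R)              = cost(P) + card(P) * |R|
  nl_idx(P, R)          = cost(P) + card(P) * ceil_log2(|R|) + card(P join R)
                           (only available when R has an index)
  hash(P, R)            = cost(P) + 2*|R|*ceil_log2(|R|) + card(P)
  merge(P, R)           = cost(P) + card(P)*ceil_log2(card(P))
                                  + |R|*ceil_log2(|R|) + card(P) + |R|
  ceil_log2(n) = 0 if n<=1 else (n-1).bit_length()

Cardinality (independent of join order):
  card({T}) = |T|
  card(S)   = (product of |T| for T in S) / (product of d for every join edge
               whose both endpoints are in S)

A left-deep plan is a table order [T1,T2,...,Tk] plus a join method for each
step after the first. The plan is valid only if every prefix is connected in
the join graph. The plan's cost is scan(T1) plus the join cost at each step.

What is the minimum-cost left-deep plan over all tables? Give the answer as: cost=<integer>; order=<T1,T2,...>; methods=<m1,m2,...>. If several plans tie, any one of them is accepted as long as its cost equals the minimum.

Selinger DP (subsets sized 1..n):
  {C}: scan cost=80, card=80
  {B}: scan cost=40, card=40
  {D}: scan cost=400, card=400
  {A}: scan cost=60, card=60
  {BC}: card=1600; try (B,hash)→640, (C,merge)→960, (B,merge)→1000, (C,hash)→1200, (B,nl_idx)→2160, (C,nl)→3240 …(+1); best=640 via (B,hash)
  {CD}: card=8000; try (C,hash)→1920, (D,merge)→4720, (C,merge)→5040, (D,hash)→7360, (D,nl_idx)→8800, (D,nl)→32080 …(+1); best=1920 via (C,hash)
  {AC}: card=960; try (A,hash)→880, (C,merge)→1120, (A,merge)→1140, (C,hash)→1240, (A,nl_idx)→1520, (C,nl)→4860 …(+1); best=880 via (A,hash)
  {BCD}: card=160000; try (D,hash)→9440, (B,hash)→10400, (D,merge)→23840, (B,merge)→114200, (D,nl_idx)→175040, (B,nl_idx)→209920 …(+2); best=9440 via (D,hash)
  {ABC}: card=19200; try (B,hash)→2320, (A,hash)→2960, (B,merge)→11720, (A,merge)→20260, (B,nl_idx)→25840, (A,nl_idx)→29440 …(+2); best=2320 via (B,hash)
  {ACD}: card=96000; try (D,hash)→9040, (A,hash)→10640, (D,merge)→15440, (D,nl_idx)→105520, (A,merge)→114340, (A,nl_idx)→145920 …(+2); best=9040 via (D,hash)
  {ABCD}: card=1920000; try (D,hash)→28720, (B,hash)→105520, (A,hash)→170160, (D,merge)→313520, (B,merge)→1737320, (D,nl_idx)→2095120 …(+6); best=28720 via (D,hash)

cost=28720; order=C,A,B,D; methods=hash,hash,hash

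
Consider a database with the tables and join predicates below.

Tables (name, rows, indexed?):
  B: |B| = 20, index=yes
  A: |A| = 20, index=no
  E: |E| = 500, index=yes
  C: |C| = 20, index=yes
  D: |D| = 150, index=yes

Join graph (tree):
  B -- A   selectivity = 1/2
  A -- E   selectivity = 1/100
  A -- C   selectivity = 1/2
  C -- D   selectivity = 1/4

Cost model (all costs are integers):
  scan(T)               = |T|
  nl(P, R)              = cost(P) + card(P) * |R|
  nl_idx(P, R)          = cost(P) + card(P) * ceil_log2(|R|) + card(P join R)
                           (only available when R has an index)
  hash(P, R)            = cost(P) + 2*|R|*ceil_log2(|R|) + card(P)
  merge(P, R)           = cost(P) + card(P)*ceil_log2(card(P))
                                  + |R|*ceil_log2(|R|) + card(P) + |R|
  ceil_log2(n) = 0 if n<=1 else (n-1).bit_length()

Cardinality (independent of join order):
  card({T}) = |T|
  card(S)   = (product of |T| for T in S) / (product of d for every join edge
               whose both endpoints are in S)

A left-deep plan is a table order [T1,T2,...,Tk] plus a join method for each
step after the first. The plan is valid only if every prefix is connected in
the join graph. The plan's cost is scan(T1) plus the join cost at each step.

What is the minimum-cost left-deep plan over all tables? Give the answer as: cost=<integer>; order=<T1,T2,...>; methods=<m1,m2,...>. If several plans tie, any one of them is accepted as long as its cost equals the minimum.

cost=14200; order=A,E,B,C,D; methods=nl_idx,hash,hash,hash

Selinger DP (subsets sized 1..n):
  {B}: scan cost=20, card=20
  {A}: scan cost=20, card=20
  {E}: scan cost=500, card=500
  {C}: scan cost=20, card=20
  {D}: scan cost=150, card=150
  {AB}: card=200; try (B,hash)→240, (A,hash)→240, (B,merge)→260, (A,merge)→260, (B,nl_idx)→320, (B,nl)→420 …(+1); best=240 via (B,hash)
  {AE}: card=100; try (E,nl_idx)→300, (A,hash)→1200, (E,merge)→5140, (A,merge)→5620, (E,hash)→9040, (E,nl)→10020 …(+1); best=300 via (E,nl_idx)
  {AC}: card=200; try (C,hash)→240, (A,hash)→240, (C,merge)→260, (A,merge)→260, (C,nl_idx)→320, (C,nl)→420 …(+1); best=240 via (C,hash)
  {CD}: card=750; try (C,hash)→500, (D,nl_idx)→930, (D,merge)→1490, (C,merge)→1620, (C,nl_idx)→1650, (D,hash)→2440 …(+2); best=500 via (C,hash)
  {ABE}: card=1000; try (B,hash)→600, (B,merge)→1220, (B,nl_idx)→1800, (B,nl)→2300, (E,nl_idx)→3040, (E,merge)→7040 …(+2); best=600 via (B,hash)
  {ABC}: card=2000; try (C,hash)→640, (B,hash)→640, (C,merge)→2160, (B,merge)→2160, (C,nl_idx)→3240, (B,nl_idx)→3240 …(+2); best=640 via (C,hash)
  {ACE}: card=1000; try (C,hash)→600, (C,merge)→1220, (C,nl_idx)→1800, (C,nl)→2300, (E,nl_idx)→3040, (E,merge)→7040 …(+2); best=600 via (C,hash)
  {ACD}: card=7500; try (A,hash)→1450, (D,hash)→2840, (D,merge)→3390, (A,merge)→8870, (D,nl_idx)→9340, (A,nl)→15500 …(+1); best=1450 via (A,hash)
  {ABCE}: card=10000; try (C,hash)→1800, (B,hash)→1800, (E,hash)→11640, (C,merge)→11720, (B,merge)→11720, (C,nl_idx)→15600 …(+6); best=1800 via (C,hash)
  {ABCD}: card=75000; try (D,hash)→5040, (B,hash)→9150, (D,merge)→25990, (D,nl_idx)→91640, (B,merge)→106570, (B,nl_idx)→113950 …(+2); best=5040 via (D,hash)
  {ACDE}: card=37500; try (D,hash)→4000, (D,merge)→12950, (E,hash)→17950, (D,nl_idx)→46100, (E,nl_idx)→106450, (E,merge)→111450 …(+2); best=4000 via (D,hash)
  {ABCDE}: card=375000; try (D,hash)→14200, (B,hash)→41700, (E,hash)→89040, (D,merge)→153150, (D,nl_idx)→456800, (B,nl_idx)→566500 …(+6); best=14200 via (D,hash)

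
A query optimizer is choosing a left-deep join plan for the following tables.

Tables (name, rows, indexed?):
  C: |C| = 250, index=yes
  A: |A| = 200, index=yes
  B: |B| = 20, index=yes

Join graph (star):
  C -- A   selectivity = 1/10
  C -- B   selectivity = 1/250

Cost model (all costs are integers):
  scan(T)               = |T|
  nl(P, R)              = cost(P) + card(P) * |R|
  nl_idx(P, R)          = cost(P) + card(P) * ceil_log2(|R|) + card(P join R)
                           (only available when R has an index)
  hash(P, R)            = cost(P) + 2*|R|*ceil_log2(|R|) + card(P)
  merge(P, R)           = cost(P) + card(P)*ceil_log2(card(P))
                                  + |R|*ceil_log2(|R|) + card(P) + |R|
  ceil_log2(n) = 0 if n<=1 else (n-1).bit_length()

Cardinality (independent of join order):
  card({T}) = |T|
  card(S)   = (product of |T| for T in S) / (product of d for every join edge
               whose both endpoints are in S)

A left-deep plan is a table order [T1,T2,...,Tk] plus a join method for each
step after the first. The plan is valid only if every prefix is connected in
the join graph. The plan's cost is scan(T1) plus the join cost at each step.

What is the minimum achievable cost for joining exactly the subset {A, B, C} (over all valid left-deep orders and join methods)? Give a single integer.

Selinger DP over subsets of {A,B,C}:
  {C}: scan cost=250, card=250
  {A}: scan cost=200, card=200
  {B}: scan cost=20, card=20
  {AC}: card=5000; try (A,hash)→3700, (C,merge)→4250, (A,merge)→4300, (C,hash)→4400, (C,nl_idx)→6800, (A,nl_idx)→7250 …(+2); best=3700 via (A,hash)
  {BC}: card=20; try (C,nl_idx)→200, (B,hash)→700, (B,nl_idx)→1520, (C,merge)→2390, (B,merge)→2620, (C,hash)→4040 …(+2); best=200 via (C,nl_idx)
  {ABC}: card=400; try (A,nl_idx)→760, (A,merge)→2120, (A,hash)→3420, (A,nl)→4200, (B,hash)→8900, (B,nl_idx)→29100 …(+2); best=760 via (A,nl_idx)

760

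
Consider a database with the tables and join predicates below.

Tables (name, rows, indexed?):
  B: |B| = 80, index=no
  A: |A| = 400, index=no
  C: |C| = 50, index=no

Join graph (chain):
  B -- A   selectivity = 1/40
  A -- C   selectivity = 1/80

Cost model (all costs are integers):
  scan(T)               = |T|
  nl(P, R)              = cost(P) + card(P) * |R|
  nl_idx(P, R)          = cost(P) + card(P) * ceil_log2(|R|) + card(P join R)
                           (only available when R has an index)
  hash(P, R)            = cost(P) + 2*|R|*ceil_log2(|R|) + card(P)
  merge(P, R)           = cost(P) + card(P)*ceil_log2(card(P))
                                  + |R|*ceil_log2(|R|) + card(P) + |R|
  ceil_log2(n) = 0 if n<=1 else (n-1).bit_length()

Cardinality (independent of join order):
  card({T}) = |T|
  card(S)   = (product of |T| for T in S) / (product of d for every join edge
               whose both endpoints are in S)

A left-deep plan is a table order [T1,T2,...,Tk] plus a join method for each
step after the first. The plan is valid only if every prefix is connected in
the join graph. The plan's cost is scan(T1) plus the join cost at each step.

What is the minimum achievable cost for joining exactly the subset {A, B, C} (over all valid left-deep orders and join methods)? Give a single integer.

Selinger DP over subsets of {A,B,C}:
  {B}: scan cost=80, card=80
  {A}: scan cost=400, card=400
  {C}: scan cost=50, card=50
  {AB}: card=800; try (B,hash)→1920, (A,merge)→4720, (B,merge)→5040, (A,hash)→7360, (A,nl)→32080, (B,nl)→32400; best=1920 via (B,hash)
  {AC}: card=250; try (C,hash)→1400, (A,merge)→4400, (C,merge)→4750, (A,hash)→7300, (A,nl)→20050, (C,nl)→20400; best=1400 via (C,hash)
  {ABC}: card=500; try (B,hash)→2770, (C,hash)→3320, (B,merge)→4290, (C,merge)→11070, (B,nl)→21400, (C,nl)→41920; best=2770 via (B,hash)

2770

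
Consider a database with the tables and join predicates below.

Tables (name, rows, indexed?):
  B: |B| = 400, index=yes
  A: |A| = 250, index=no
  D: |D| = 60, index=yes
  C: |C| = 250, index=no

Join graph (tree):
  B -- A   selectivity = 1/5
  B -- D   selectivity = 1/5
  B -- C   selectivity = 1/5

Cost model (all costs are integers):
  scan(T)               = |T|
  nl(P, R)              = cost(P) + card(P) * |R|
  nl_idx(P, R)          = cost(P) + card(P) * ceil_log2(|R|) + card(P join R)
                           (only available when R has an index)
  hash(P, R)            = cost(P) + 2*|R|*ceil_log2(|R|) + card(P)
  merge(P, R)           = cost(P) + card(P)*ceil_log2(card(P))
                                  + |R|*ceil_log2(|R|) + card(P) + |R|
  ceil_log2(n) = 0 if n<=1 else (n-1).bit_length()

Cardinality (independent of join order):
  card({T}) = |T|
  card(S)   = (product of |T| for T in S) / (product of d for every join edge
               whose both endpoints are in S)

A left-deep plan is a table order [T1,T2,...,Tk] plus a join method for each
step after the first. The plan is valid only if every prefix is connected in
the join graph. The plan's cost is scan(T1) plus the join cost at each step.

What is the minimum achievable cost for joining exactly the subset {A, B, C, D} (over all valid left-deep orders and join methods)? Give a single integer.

Selinger DP over subsets of {A,B,C,D}:
  {B}: scan cost=400, card=400
  {A}: scan cost=250, card=250
  {D}: scan cost=60, card=60
  {C}: scan cost=250, card=250
  {AB}: card=20000; try (A,hash)→4800, (B,merge)→6500, (A,merge)→6650, (B,hash)→7700, (B,nl_idx)→22500, (B,nl)→100250 …(+1); best=4800 via (A,hash)
  {BD}: card=4800; try (D,hash)→1520, (B,merge)→4480, (D,merge)→4820, (B,nl_idx)→5400, (B,hash)→7320, (D,nl_idx)→7600 …(+2); best=1520 via (D,hash)
  {BC}: card=20000; try (C,hash)→4800, (B,merge)→6500, (C,merge)→6650, (B,hash)→7700, (B,nl_idx)→22500, (B,nl)→100250 …(+1); best=4800 via (C,hash)
  {ABD}: card=240000; try (A,hash)→10320, (D,hash)→25520, (A,merge)→70970, (D,merge)→325220, (D,nl_idx)→364800, (A,nl)→1201520 …(+1); best=10320 via (A,hash)
  {ABC}: card=1000000; try (C,hash)→28800, (A,hash)→28800, (C,merge)→327050, (A,merge)→327050, (C,nl)→5004800, (A,nl)→5004800; best=28800 via (C,hash)
  {BCD}: card=240000; try (C,hash)→10320, (D,hash)→25520, (C,merge)→70970, (D,merge)→325220, (D,nl_idx)→364800, (C,nl)→1201520 …(+1); best=10320 via (C,hash)
  {ABCD}: card=12000000; try (C,hash)→254320, (A,hash)→254320, (D,hash)→1029520, (C,merge)→4572570, (A,merge)→4572570, (D,nl_idx)→18028800 …(+4); best=254320 via (C,hash)

254320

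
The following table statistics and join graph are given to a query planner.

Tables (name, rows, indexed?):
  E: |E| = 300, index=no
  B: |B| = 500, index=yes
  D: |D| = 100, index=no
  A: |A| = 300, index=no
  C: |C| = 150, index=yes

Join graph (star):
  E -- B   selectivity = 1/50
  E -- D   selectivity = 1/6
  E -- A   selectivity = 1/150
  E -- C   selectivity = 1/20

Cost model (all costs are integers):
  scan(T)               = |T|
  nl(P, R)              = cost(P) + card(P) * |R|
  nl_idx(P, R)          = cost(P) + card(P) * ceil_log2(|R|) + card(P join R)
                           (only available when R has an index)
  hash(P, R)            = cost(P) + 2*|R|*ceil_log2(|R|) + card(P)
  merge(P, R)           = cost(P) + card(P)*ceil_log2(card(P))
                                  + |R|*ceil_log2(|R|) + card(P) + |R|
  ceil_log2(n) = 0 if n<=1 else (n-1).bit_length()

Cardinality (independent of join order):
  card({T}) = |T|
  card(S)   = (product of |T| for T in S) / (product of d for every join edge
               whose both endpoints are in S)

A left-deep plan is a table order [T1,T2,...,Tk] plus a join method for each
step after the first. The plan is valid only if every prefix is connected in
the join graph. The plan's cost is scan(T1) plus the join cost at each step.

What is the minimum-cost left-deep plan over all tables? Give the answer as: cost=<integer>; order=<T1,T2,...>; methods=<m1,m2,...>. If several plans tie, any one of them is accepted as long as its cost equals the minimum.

Selinger DP (subsets sized 1..n):
  {E}: scan cost=300, card=300
  {B}: scan cost=500, card=500
  {D}: scan cost=100, card=100
  {A}: scan cost=300, card=300
  {C}: scan cost=150, card=150
  {BE}: card=3000; try (B,nl_idx)→6000, (E,hash)→6400, (B,merge)→8300, (E,merge)→8500, (B,hash)→9600, (B,nl)→150300 …(+1); best=6000 via (B,nl_idx)
  {DE}: card=5000; try (D,hash)→2000, (E,merge)→3900, (D,merge)→4100, (E,hash)→5600, (E,nl)→30100, (D,nl)→30300; best=2000 via (D,hash)
  {AE}: card=600; try (E,hash)→6000, (A,hash)→6000, (E,merge)→6300, (A,merge)→6300, (E,nl)→90300, (A,nl)→90300; best=6000 via (E,hash)
  {CE}: card=2250; try (C,hash)→3000, (E,merge)→4500, (C,merge)→4650, (C,nl_idx)→4950, (E,hash)→5700, (E,nl)→45150 …(+1); best=3000 via (C,hash)
  {BDE}: card=50000; try (D,hash)→10400, (B,hash)→16000, (D,merge)→45800, (B,merge)→77000, (B,nl_idx)→97000, (D,nl)→306000 …(+1); best=10400 via (D,hash)
  {ABE}: card=6000; try (A,hash)→14400, (B,hash)→15600, (B,nl_idx)→17400, (B,merge)→17600, (A,merge)→48000, (B,nl)→306000 …(+1); best=14400 via (A,hash)
  {BCE}: card=22500; try (C,hash)→11400, (B,hash)→14250, (B,merge)→37250, (B,nl_idx)→45750, (C,merge)→46350, (C,nl_idx)→52500 …(+2); best=11400 via (C,hash)
  {ADE}: card=10000; try (D,hash)→8000, (A,hash)→12400, (D,merge)→13400, (D,nl)→66000, (A,merge)→75000, (A,nl)→1502000; best=8000 via (D,hash)
  {CDE}: card=37500; try (D,hash)→6650, (C,hash)→9400, (D,merge)→33050, (C,merge)→73350, (C,nl_idx)→79500, (D,nl)→228000 …(+1); best=6650 via (D,hash)
  {ACE}: card=4500; try (C,hash)→9000, (A,hash)→10650, (C,merge)→13950, (C,nl_idx)→15300, (A,merge)→35250, (C,nl)→96000 …(+1); best=9000 via (C,hash)
  {ABDE}: card=100000; try (D,hash)→21800, (B,hash)→27000, (A,hash)→65800, (D,merge)→99200, (B,merge)→163000, (B,nl_idx)→198000 …(+4); best=21800 via (D,hash)
  {BCDE}: card=375000; try (D,hash)→35300, (B,hash)→53150, (C,hash)→62800, (D,merge)→372200, (B,merge)→649150, (B,nl_idx)→719150 …(+5); best=35300 via (D,hash)
  {ABCE}: card=45000; try (B,hash)→22500, (C,hash)→22800, (A,hash)→39300, (B,merge)→77000, (B,nl_idx)→94500, (C,merge)→99750 …(+5); best=22500 via (B,hash)
  {ACDE}: card=75000; try (D,hash)→14900, (C,hash)→20400, (A,hash)→49550, (D,merge)→72800, (C,merge)→159350, (C,nl_idx)→163000 …(+4); best=14900 via (D,hash)
  {ABCDE}: card=750000; try (D,hash)→68900, (B,hash)→98900, (C,hash)→124200, (A,hash)→415700, (D,merge)→788300, (B,merge)→1369900 …(+8); best=68900 via (D,hash)

cost=68900; order=A,E,C,B,D; methods=hash,hash,hash,hash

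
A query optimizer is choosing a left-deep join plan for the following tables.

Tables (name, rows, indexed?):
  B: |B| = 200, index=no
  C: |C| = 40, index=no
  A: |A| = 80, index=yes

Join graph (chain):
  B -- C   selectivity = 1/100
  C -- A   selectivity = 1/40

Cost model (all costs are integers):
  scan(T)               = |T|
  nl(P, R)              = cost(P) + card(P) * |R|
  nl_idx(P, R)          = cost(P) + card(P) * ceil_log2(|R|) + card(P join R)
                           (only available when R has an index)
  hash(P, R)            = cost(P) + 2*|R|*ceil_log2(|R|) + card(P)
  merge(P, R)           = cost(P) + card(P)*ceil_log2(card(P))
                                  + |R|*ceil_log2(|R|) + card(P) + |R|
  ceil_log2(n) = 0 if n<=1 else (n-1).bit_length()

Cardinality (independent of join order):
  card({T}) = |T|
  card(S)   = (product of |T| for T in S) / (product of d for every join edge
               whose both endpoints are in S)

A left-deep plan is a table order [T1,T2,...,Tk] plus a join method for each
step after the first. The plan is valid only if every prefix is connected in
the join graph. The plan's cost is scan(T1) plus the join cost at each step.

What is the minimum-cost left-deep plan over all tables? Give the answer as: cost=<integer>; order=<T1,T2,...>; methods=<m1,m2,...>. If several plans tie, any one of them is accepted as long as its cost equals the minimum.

Selinger DP (subsets sized 1..n):
  {B}: scan cost=200, card=200
  {C}: scan cost=40, card=40
  {A}: scan cost=80, card=80
  {BC}: card=80; try (C,hash)→880, (B,merge)→2120, (C,merge)→2280, (B,hash)→3280, (B,nl)→8040, (C,nl)→8200; best=880 via (C,hash)
  {AC}: card=80; try (A,nl_idx)→400, (C,hash)→640, (A,merge)→960, (C,merge)→1000, (A,hash)→1200, (A,nl)→3240 …(+1); best=400 via (A,nl_idx)
  {ABC}: card=160; try (A,nl_idx)→1600, (A,hash)→2080, (A,merge)→2160, (B,merge)→2840, (B,hash)→3680, (A,nl)→7280 …(+1); best=1600 via (A,nl_idx)

cost=1600; order=B,C,A; methods=hash,nl_idx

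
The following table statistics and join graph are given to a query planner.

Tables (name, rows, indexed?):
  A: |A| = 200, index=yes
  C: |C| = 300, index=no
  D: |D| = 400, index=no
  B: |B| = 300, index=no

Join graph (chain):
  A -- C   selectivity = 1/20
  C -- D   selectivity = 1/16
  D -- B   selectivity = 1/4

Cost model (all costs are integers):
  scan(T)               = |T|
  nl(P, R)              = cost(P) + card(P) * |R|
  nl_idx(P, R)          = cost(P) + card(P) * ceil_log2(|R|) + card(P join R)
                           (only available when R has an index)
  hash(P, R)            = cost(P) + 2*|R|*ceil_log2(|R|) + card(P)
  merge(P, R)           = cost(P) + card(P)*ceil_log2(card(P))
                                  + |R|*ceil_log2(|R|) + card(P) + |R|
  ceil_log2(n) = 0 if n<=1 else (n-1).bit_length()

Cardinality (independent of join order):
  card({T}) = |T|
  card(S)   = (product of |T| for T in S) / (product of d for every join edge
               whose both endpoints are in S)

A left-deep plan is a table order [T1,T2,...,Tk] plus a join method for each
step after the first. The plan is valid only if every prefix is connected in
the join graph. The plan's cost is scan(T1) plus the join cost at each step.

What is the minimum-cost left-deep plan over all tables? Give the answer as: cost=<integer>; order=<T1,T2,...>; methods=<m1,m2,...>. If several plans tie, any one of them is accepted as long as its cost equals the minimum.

Selinger DP (subsets sized 1..n):
  {A}: scan cost=200, card=200
  {C}: scan cost=300, card=300
  {D}: scan cost=400, card=400
  {B}: scan cost=300, card=300
  {AC}: card=3000; try (A,hash)→3800, (C,merge)→5000, (A,merge)→5100, (A,nl_idx)→5700, (C,hash)→5800, (C,nl)→60200 …(+1); best=3800 via (A,hash)
  {CD}: card=7500; try (C,hash)→6200, (D,merge)→7300, (C,merge)→7400, (D,hash)→7800, (D,nl)→120300, (C,nl)→120400; best=6200 via (C,hash)
  {BD}: card=30000; try (B,hash)→6200, (D,merge)→7300, (B,merge)→7400, (D,hash)→7800, (D,nl)→120300, (B,nl)→120400; best=6200 via (B,hash)
  {ACD}: card=75000; try (D,hash)→14000, (A,hash)→16900, (D,merge)→46800, (A,merge)→113000, (A,nl_idx)→141200, (D,nl)→1203800 …(+1); best=14000 via (D,hash)
  {BCD}: card=562500; try (B,hash)→19100, (C,hash)→41600, (B,merge)→114200, (C,merge)→489200, (B,nl)→2256200, (C,nl)→9006200; best=19100 via (B,hash)
  {ABCD}: card=5625000; try (B,hash)→94400, (A,hash)→584800, (B,merge)→1367000, (A,nl_idx)→10144100, (A,merge)→11833400, (B,nl)→22514000 …(+1); best=94400 via (B,hash)

cost=94400; order=C,A,D,B; methods=hash,hash,hash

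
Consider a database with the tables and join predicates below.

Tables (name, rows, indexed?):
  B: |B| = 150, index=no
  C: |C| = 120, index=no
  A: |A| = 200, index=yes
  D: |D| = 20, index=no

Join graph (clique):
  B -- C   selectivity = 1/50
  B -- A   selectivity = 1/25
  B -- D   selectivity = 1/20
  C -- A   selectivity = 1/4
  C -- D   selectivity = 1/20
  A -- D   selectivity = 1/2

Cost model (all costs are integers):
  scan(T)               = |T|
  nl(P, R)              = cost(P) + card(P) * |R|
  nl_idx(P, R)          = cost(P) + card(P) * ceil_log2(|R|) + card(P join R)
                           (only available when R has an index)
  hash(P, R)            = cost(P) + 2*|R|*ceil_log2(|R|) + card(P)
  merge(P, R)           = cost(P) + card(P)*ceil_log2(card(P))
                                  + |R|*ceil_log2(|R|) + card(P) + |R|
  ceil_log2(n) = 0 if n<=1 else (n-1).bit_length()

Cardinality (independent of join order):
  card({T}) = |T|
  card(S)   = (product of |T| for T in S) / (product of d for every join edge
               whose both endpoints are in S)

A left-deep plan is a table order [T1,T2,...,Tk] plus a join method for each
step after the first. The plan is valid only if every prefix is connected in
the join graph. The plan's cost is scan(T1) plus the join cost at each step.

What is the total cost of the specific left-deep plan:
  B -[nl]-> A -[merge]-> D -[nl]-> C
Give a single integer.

step 1: scan B: cost=150, card=150
step 2: join A via nl
    card(P join A) = 150*200/(25) = 1200
    cost = 150 + 150*200 = 30150
step 3: join D via merge
    card(P join D) = 1200*20/(20*2) = 600
    cost = 30150 + 1200*11 + 20*5 + 1200 + 20 = 44670
step 4: join C via nl
    card(P join C) = 600*120/(50*4*20) = 18
    cost = 44670 + 600*120 = 116670

116670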